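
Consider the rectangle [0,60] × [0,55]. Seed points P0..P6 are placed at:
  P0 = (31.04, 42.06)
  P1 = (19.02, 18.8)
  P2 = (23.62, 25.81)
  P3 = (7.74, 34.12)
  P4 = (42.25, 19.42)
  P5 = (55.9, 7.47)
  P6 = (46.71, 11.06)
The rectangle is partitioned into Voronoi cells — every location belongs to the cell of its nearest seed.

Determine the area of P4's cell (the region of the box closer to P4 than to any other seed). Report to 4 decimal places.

Area of P4's cell: 532.8131

1. box [0,60]×[0,55]: [(0, 0) (60, 0) (60, 55) (0, 55)]
2. ⊥bis P4·P0 via (36.645,30.74): [(0, 12.5955) (0, 0) (60, 0) (60, 42.304)]  |A|=1646.9871
3. ⊥bis P4·P1 via (30.635,19.11): [(30.407, 27.6513) (31.145, 0) (60, 0) (60, 42.304)]  |A|=1024.8897
4. ⊥bis P4·P2 via (32.935,22.615): [(35.533, 30.1894) (30.7143, 16.1404) (31.145, 0) (60, 0) (60, 42.304)]  |A|=994.9978
5. ⊥bis P4·P3 via (24.995,26.77): [(35.533, 30.1894) (30.7143, 16.1404) (31.145, 0) (60, 0) (60, 42.304)]  |A|=994.9978
6. ⊥bis P4·P5 via (49.075,13.445): [(35.533, 30.1894) (30.7143, 16.1404) (31.145, 0) (37.3045, 0) (60, 25.9242) (60, 42.304)]  |A|=700.8162
7. ⊥bis P4·P6 via (44.48,15.24): [(35.533, 30.1894) (30.7143, 16.1404) (30.9312, 8.0118) (56.0504, 21.4127) (60, 25.9242) (60, 42.304)]  |A|=532.8131
8. canonical 6-gon: [(35.533, 30.1894) (30.7143, 16.1404) (30.9312, 8.0118) (56.0504, 21.4127) (60, 25.9242) (60, 42.304)]
9. shoelace: 532.8131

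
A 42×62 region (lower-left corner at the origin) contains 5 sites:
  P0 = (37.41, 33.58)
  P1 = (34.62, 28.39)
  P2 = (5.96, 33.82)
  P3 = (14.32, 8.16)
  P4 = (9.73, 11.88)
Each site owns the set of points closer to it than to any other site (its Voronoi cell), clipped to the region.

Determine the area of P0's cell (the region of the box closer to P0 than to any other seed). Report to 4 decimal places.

1. box [0,42]×[0,62]: [(0, 0) (42, 0) (42, 62) (0, 62)]
2. ⊥bis P0·P1 via (36.015,30.985): [(0, 50.3457) (42, 27.7676) (42, 62) (0, 62)]  |A|=963.6208
3. ⊥bis P0·P2 via (21.685,33.7): [(21.7229, 38.668) (42, 27.7676) (42, 62) (21.901, 62)]  |A|=581.5415
4. ⊥bis P0·P3 via (25.865,20.87): [(21.7229, 38.668) (42, 27.7676) (42, 62) (21.901, 62)]  |A|=581.5415
5. ⊥bis P0·P4 via (23.57,22.73): [(21.7229, 38.668) (42, 27.7676) (42, 62) (21.901, 62)]  |A|=581.5415
6. canonical 4-gon: [(21.7229, 38.668) (42, 27.7676) (42, 62) (21.901, 62)]
7. shoelace: 581.5415

Area of P0's cell: 581.5415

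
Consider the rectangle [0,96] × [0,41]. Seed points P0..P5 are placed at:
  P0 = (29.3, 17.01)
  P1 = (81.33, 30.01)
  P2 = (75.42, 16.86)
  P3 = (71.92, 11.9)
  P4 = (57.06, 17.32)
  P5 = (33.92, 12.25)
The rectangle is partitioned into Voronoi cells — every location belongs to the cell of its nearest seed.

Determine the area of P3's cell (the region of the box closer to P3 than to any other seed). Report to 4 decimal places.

Area of P3's cell: 341.5285

1. box [0,96]×[0,41]: [(0, 0) (96, 0) (96, 41) (0, 41)]
2. ⊥bis P3·P0 via (50.61,14.455): [(48.8769, 0) (96, 0) (96, 41) (53.7927, 41)]  |A|=1831.2742
3. ⊥bis P3·P1 via (76.625,20.955): [(52.8693, 33.2985) (48.8769, 0) (96, 0) (96, 10.8877)]  |A|=1019.3624
4. ⊥bis P3·P2 via (73.67,14.38): [(52.4005, 29.3887) (48.8769, 0) (94.0485, 0)]  |A|=663.768
5. ⊥bis P3·P4 via (64.49,14.61): [(66.3024, 19.5789) (59.1612, 0) (94.0485, 0)]  |A|=341.5285
6. ⊥bis P3·P5 via (52.92,12.075): [(66.3024, 19.5789) (59.1612, 0) (94.0485, 0)]  |A|=341.5285
7. canonical 3-gon: [(66.3024, 19.5789) (59.1612, 0) (94.0485, 0)]
8. shoelace: 341.5285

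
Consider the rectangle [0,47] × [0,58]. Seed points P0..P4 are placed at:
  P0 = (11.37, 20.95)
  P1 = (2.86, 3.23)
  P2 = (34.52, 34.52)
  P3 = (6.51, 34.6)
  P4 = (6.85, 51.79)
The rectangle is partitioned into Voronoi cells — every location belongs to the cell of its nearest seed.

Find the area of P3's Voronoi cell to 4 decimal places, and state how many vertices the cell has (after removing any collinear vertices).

Area of P3's cell: 305.3560 (4 vertices)

1. box [0,47]×[0,58]: [(0, 0) (47, 0) (47, 58) (0, 58)]
2. ⊥bis P3·P0 via (8.94,27.775): [(0, 24.592) (47, 41.326) (47, 58) (0, 58)]  |A|=1176.927
3. ⊥bis P3·P1 via (4.685,18.915): [(0, 24.592) (47, 41.326) (47, 58) (0, 58)]  |A|=1176.927
4. ⊥bis P3·P2 via (20.515,34.56): [(0, 24.592) (20.5074, 31.8935) (20.5819, 58) (0, 58)]  |A|=611.217
5. ⊥bis P3·P4 via (6.68,43.195): [(0, 43.3271) (0, 24.592) (20.5074, 31.8935) (20.5389, 42.9209)]  |A|=305.356
6. canonical 4-gon: [(0, 43.3271) (0, 24.592) (20.5074, 31.8935) (20.5389, 42.9209)]
7. shoelace: 305.356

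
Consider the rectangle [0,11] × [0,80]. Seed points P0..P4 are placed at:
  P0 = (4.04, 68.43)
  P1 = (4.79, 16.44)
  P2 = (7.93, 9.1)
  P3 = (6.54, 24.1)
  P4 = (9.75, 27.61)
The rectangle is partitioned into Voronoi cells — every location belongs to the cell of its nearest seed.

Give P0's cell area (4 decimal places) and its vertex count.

1. box [0,11]×[0,80]: [(0, 0) (11, 0) (11, 80) (0, 80)]
2. ⊥bis P0·P1 via (4.415,42.435): [(0, 42.3713) (11, 42.53) (11, 80) (0, 80)]  |A|=413.0428
3. ⊥bis P0·P2 via (5.985,38.765): [(0, 42.3713) (11, 42.53) (11, 80) (0, 80)]  |A|=413.0428
4. ⊥bis P0·P3 via (5.29,46.265): [(0, 45.9667) (11, 46.587) (11, 80) (0, 80)]  |A|=370.9547
5. ⊥bis P0·P4 via (6.895,48.02): [(0, 47.0555) (11, 48.5942) (11, 80) (0, 80)]  |A|=353.9265
6. canonical 4-gon: [(0, 47.0555) (11, 48.5942) (11, 80) (0, 80)]
7. shoelace: 353.9265

Area of P0's cell: 353.9265 (4 vertices)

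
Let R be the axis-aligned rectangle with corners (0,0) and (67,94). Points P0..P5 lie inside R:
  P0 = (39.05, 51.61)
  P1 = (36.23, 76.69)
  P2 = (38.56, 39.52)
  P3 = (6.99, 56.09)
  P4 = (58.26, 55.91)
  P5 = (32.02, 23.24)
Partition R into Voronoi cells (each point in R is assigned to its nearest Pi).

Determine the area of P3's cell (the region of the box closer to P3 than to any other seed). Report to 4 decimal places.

Area of P3's cell: 1070.2949

1. box [0,67]×[0,94]: [(0, 0) (67, 0) (67, 94) (0, 94)]
2. ⊥bis P3·P0 via (23.02,53.85): [(0, 0) (15.4951, 0) (28.6305, 94) (0, 94)]  |A|=2073.9027
3. ⊥bis P3·P1 via (21.61,66.39): [(0, 0) (15.4951, 0) (24.2489, 62.6443) (2.1584, 94) (0, 94)]  |A|=1658.8768
4. ⊥bis P3·P2 via (22.775,47.805): [(0, 4.4129) (21.9577, 46.2478) (24.2489, 62.6443) (2.1584, 94) (0, 94)]  |A|=1252.1206
5. ⊥bis P3·P4 via (32.625,56): [(0, 4.4129) (21.9577, 46.2478) (24.2489, 62.6443) (2.1584, 94) (0, 94)]  |A|=1252.1206
6. ⊥bis P3·P5 via (19.505,39.665): [(0, 24.8032) (17.8345, 38.3922) (21.9577, 46.2478) (24.2489, 62.6443) (2.1584, 94) (0, 94)]  |A|=1070.2949
7. canonical 6-gon: [(0, 24.8032) (17.8345, 38.3922) (21.9577, 46.2478) (24.2489, 62.6443) (2.1584, 94) (0, 94)]
8. shoelace: 1070.2949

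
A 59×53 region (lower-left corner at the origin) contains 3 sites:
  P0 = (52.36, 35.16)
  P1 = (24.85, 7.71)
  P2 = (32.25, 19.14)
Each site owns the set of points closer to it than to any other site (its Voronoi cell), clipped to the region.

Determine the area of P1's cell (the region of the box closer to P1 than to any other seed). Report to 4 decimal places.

1. box [0,59]×[0,53]: [(0, 0) (59, 0) (59, 53) (0, 53)]
2. ⊥bis P1·P0 via (38.605,21.435): [(0, 0) (59, 0) (59, 0.9954) (7.1088, 53) (0, 53)]  |A|=1777.7111
3. ⊥bis P1·P2 via (28.55,13.425): [(0, 31.9088) (0, 0) (49.2862, 0)]  |A|=786.3318
4. canonical 3-gon: [(0, 31.9088) (0, 0) (49.2862, 0)]
5. shoelace: 786.3318

Area of P1's cell: 786.3318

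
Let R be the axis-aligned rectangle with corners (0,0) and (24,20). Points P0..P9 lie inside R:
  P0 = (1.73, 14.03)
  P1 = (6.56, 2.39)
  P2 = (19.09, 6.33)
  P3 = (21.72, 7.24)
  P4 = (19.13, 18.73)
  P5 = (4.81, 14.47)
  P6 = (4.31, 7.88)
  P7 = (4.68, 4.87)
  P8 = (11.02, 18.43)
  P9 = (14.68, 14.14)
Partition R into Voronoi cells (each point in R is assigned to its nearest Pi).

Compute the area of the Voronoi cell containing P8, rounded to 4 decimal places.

1. box [0,24]×[0,20]: [(0, 0) (24, 0) (24, 20) (0, 20)]
2. ⊥bis P8·P0 via (6.375,16.23): [(14.062, 0) (24, 0) (24, 20) (4.5894, 20)]  |A|=293.486
3. ⊥bis P8·P1 via (8.79,10.41): [(9.1833, 10.3006) (24, 6.1808) (24, 20) (4.5894, 20)]  |A|=196.5126
4. ⊥bis P8·P2 via (15.055,12.38): [(9.1833, 10.3006) (11.1269, 9.7602) (24, 18.3458) (24, 20) (4.5894, 20)]  |A|=118.2121
5. ⊥bis P8·P3 via (16.37,12.835): [(9.1833, 10.3006) (11.1269, 9.7602) (17.829, 14.2301) (23.8631, 20) (4.5894, 20)]  |A|=112.7131
6. ⊥bis P8·P4 via (15.075,18.58): [(9.1833, 10.3006) (11.1269, 9.7602) (15.2983, 12.5423) (15.0225, 20) (4.5894, 20)]  |A|=77.5391
7. ⊥bis P8·P5 via (7.915,16.45): [(11.8664, 10.2534) (15.2983, 12.5423) (15.0225, 20) (5.6512, 20)]  |A|=58.7815
8. ⊥bis P8·P6 via (7.665,13.155): [(11.6204, 10.6393) (12.0425, 10.3708) (15.2983, 12.5423) (15.0225, 20) (5.6512, 20)]  |A|=58.7331
9. ⊥bis P8·P7 via (7.85,11.65): [(11.6204, 10.6393) (12.0425, 10.3708) (15.2983, 12.5423) (15.0225, 20) (5.6512, 20)]  |A|=58.7331
10. ⊥bis P8·P9 via (12.85,16.285): [(9.722, 13.6163) (15.0892, 18.1954) (15.0225, 20) (5.6512, 20)]  |A|=34.9072
11. canonical 4-gon: [(9.722, 13.6163) (15.0892, 18.1954) (15.0225, 20) (5.6512, 20)]
12. shoelace: 34.9072

Area of P8's cell: 34.9072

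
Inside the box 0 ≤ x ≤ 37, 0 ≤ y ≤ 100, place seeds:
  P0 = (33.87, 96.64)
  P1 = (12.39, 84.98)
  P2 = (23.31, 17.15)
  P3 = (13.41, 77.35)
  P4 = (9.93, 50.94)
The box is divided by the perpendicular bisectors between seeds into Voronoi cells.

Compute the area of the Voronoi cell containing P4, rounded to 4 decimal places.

1. box [0,37]×[0,100]: [(0, 0) (37, 0) (37, 100) (0, 100)]
2. ⊥bis P4·P0 via (21.9,73.79): [(0, 85.2623) (0, 0) (37, 0) (37, 65.8798)]  |A|=2796.1305
3. ⊥bis P4·P1 via (11.16,67.96): [(36.5289, 66.1266) (0, 68.7665) (0, 0) (37, 0) (37, 65.8798)]  |A|=2494.8434
4. ⊥bis P4·P2 via (16.62,34.045): [(36.5289, 66.1266) (0, 68.7665) (0, 27.4639) (37, 42.115) (37, 65.8798)]  |A|=1207.6343
5. ⊥bis P4·P3 via (11.67,64.145): [(0, 65.6827) (0, 27.4639) (37, 42.115) (37, 60.8073)]  |A|=1052.8568
6. canonical 4-gon: [(0, 65.6827) (0, 27.4639) (37, 42.115) (37, 60.8073)]
7. shoelace: 1052.8568

Area of P4's cell: 1052.8568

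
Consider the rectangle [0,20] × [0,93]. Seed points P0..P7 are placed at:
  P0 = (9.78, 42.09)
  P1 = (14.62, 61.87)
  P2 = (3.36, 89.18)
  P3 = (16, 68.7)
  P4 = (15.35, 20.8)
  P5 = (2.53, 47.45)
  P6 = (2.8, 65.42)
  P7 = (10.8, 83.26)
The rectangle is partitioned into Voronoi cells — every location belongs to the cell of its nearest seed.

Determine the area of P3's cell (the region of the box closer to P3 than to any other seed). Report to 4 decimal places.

Area of P3's cell: 123.3422

1. box [0,20]×[0,93]: [(0, 0) (20, 0) (20, 93) (0, 93)]
2. ⊥bis P3·P0 via (12.89,55.395): [(0, 58.408) (20, 53.7331) (20, 93) (0, 93)]  |A|=738.5894
3. ⊥bis P3·P1 via (15.31,65.285): [(0, 68.3784) (20, 64.3374) (20, 93) (0, 93)]  |A|=532.8423
4. ⊥bis P3·P2 via (9.68,78.94): [(0, 72.9656) (0, 68.3784) (20, 64.3374) (20, 85.3094)]  |A|=255.5923
5. ⊥bis P3·P4 via (15.675,44.75): [(0, 72.9656) (0, 68.3784) (20, 64.3374) (20, 85.3094)]  |A|=255.5923
6. ⊥bis P3·P5 via (9.265,58.075): [(0, 72.9656) (0, 68.3784) (20, 64.3374) (20, 85.3094)]  |A|=255.5923
7. ⊥bis P3·P6 via (9.4,67.06): [(6.8778, 77.2105) (9.552, 66.4484) (20, 64.3374) (20, 85.3094)]  |A|=190.9984
8. ⊥bis P3·P7 via (13.4,75.98): [(7.6902, 73.9408) (9.552, 66.4484) (20, 64.3374) (20, 78.3371)]  |A|=123.3422
9. canonical 4-gon: [(7.6902, 73.9408) (9.552, 66.4484) (20, 64.3374) (20, 78.3371)]
10. shoelace: 123.3422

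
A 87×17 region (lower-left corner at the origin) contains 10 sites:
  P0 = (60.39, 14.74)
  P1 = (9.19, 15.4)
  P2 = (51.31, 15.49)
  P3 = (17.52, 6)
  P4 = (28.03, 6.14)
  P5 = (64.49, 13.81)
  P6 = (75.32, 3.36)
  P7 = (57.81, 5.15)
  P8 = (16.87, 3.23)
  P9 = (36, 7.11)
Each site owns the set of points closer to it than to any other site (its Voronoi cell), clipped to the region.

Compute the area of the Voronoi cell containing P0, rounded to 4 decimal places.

1. box [0,87]×[0,17]: [(0, 0) (87, 0) (87, 17) (0, 17)]
2. ⊥bis P0·P1 via (34.79,15.07): [(34.5957, 0) (87, 0) (87, 17) (34.8149, 17)]  |A|=889.0098
3. ⊥bis P0·P2 via (55.85,15.115): [(54.6015, 0) (87, 0) (87, 17) (56.0057, 17)]  |A|=538.8387
4. ⊥bis P0·P3 via (38.955,10.37): [(54.6015, 0) (87, 0) (87, 17) (56.0057, 17)]  |A|=538.8387
5. ⊥bis P0·P4 via (44.21,10.44): [(54.6015, 0) (87, 0) (87, 17) (56.0057, 17)]  |A|=538.8387
6. ⊥bis P0·P5 via (62.44,14.275): [(54.6015, 0) (59.202, 0) (63.0581, 17) (56.0057, 17)]  |A|=99.0497
7. ⊥bis P0·P6 via (67.855,9.05): [(54.6015, 0) (59.202, 0) (63.0581, 17) (56.0057, 17)]  |A|=99.0497
8. ⊥bis P0·P7 via (59.1,9.945): [(55.5029, 10.9127) (61.3222, 9.3472) (63.0581, 17) (56.0057, 17)]  |A|=45.091
9. ⊥bis P0·P8 via (38.63,8.985): [(55.5029, 10.9127) (61.3222, 9.3472) (63.0581, 17) (56.0057, 17)]  |A|=45.091
10. ⊥bis P0·P9 via (48.195,10.925): [(55.5029, 10.9127) (61.3222, 9.3472) (63.0581, 17) (56.0057, 17)]  |A|=45.091
11. canonical 4-gon: [(55.5029, 10.9127) (61.3222, 9.3472) (63.0581, 17) (56.0057, 17)]
12. shoelace: 45.091

Area of P0's cell: 45.0910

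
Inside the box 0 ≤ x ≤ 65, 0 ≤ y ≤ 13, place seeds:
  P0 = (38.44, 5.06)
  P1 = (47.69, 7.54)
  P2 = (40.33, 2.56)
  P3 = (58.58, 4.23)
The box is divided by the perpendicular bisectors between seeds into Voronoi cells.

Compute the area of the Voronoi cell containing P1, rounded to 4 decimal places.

1. box [0,65]×[0,13]: [(0, 0) (65, 0) (65, 13) (0, 13)]
2. ⊥bis P1·P0 via (43.065,6.3): [(44.7541, 0) (65, 0) (65, 13) (41.2687, 13)]  |A|=285.8521
3. ⊥bis P1·P2 via (44.01,5.05): [(42.9999, 6.5429) (47.427, 0) (65, 0) (65, 13) (41.2687, 13)]  |A|=277.1079
4. ⊥bis P1·P3 via (53.135,5.885): [(42.9999, 6.5429) (47.427, 0) (51.3463, 0) (55.2976, 13) (41.2687, 13)]  |A|=125.2929
5. canonical 5-gon: [(42.9999, 6.5429) (47.427, 0) (51.3463, 0) (55.2976, 13) (41.2687, 13)]
6. shoelace: 125.2929

Area of P1's cell: 125.2929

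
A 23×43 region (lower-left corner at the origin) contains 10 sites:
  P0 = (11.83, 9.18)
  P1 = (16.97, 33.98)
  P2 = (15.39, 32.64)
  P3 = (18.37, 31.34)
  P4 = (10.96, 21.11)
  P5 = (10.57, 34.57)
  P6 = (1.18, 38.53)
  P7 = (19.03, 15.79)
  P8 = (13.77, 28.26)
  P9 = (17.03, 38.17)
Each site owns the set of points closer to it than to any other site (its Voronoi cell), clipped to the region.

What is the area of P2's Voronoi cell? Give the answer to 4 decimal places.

Area of P2's cell: 15.8693

1. box [0,23]×[0,43]: [(0, 0) (23, 0) (23, 43) (0, 43)]
2. ⊥bis P2·P0 via (13.61,20.91): [(0, 22.9753) (23, 19.4851) (23, 43) (0, 43)]  |A|=500.7057
3. ⊥bis P2·P1 via (16.18,33.31): [(0, 22.9753) (23, 19.4851) (23, 25.2685) (7.9619, 43) (0, 43)]  |A|=367.3817
4. ⊥bis P2·P3 via (16.88,31.99): [(0, 22.9753) (12.1435, 21.1325) (17.0225, 32.3166) (7.9619, 43) (0, 43)]  |A|=285.3677
5. ⊥bis P2·P4 via (13.175,26.875): [(0, 31.937) (14.4371, 26.3901) (17.0225, 32.3166) (7.9619, 43) (0, 43)]  |A|=186.6411
6. ⊥bis P2·P5 via (12.98,33.605): [(10.6705, 27.8373) (14.4371, 26.3901) (17.0225, 32.3166) (13.926, 35.9677)]  |A|=31.5628
7. ⊥bis P2·P6 via (8.285,35.585): [(10.6705, 27.8373) (14.4371, 26.3901) (17.0225, 32.3166) (13.926, 35.9677)]  |A|=31.5628
8. ⊥bis P2·P7 via (17.21,24.215): [(10.6705, 27.8373) (14.4371, 26.3901) (17.0225, 32.3166) (13.926, 35.9677)]  |A|=31.5628
9. ⊥bis P2·P8 via (14.58,30.45): [(12.086, 31.3724) (15.982, 29.9315) (17.0225, 32.3166) (13.926, 35.9677)]  |A|=15.8693
10. ⊥bis P2·P9 via (16.21,35.405): [(12.086, 31.3724) (15.982, 29.9315) (17.0225, 32.3166) (13.926, 35.9677)]  |A|=15.8693
11. canonical 4-gon: [(12.086, 31.3724) (15.982, 29.9315) (17.0225, 32.3166) (13.926, 35.9677)]
12. shoelace: 15.8693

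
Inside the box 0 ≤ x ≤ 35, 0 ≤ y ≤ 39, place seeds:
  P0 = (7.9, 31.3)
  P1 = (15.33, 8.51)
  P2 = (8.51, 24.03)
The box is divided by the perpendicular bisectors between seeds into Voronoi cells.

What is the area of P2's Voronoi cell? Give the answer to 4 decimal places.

1. box [0,35]×[0,39]: [(0, 0) (35, 0) (35, 39) (0, 39)]
2. ⊥bis P2·P0 via (8.205,27.665): [(0, 26.9765) (0, 0) (35, 0) (35, 29.9133)]  |A|=995.5719
3. ⊥bis P2·P1 via (11.92,16.27): [(0, 26.9765) (0, 11.032) (35, 26.4121) (35, 29.9133)]  |A|=340.3006
4. canonical 4-gon: [(0, 26.9765) (0, 11.032) (35, 26.4121) (35, 29.9133)]
5. shoelace: 340.3006

Area of P2's cell: 340.3006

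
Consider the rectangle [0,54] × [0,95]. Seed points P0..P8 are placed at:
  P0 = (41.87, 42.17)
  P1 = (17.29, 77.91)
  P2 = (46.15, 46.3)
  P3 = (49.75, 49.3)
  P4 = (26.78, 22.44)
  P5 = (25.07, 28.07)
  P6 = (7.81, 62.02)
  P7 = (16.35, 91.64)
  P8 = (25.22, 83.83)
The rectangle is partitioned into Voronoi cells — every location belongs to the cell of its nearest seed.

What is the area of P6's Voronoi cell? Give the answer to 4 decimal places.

1. box [0,54]×[0,95]: [(0, 0) (54, 0) (54, 95) (0, 95)]
2. ⊥bis P6·P0 via (24.84,52.095): [(0, 9.4728) (49.8448, 95) (0, 95)]  |A|=2131.5437
3. ⊥bis P6·P1 via (12.55,69.965): [(0, 77.4524) (0, 9.4728) (29.3969, 59.9141)]  |A|=999.1948
4. ⊥bis P6·P2 via (26.98,54.16): [(29.3506, 59.9417) (0, 77.4524) (0, 9.4728) (29.2024, 59.5804)]  |A|=999.1844
5. ⊥bis P6·P3 via (28.78,55.66): [(29.3506, 59.9417) (0, 77.4524) (0, 9.4728) (29.2024, 59.5804)]  |A|=999.1844
6. ⊥bis P6·P4 via (17.295,42.23): [(29.3506, 59.9417) (0, 77.4524) (0, 33.9408) (19.7867, 43.4242) (29.2024, 59.5804)]  |A|=757.1137
7. ⊥bis P6·P5 via (16.44,45.045): [(29.3506, 59.9417) (0, 77.4524) (0, 36.687) (22.5381, 48.1452) (29.2024, 59.5804)]  |A|=692.5065
8. ⊥bis P6·P7 via (12.08,76.83): [(29.3506, 59.9417) (0, 77.4524) (0, 36.687) (22.5381, 48.1452) (29.2024, 59.5804)]  |A|=692.5065
9. ⊥bis P6·P8 via (16.515,72.925): [(29.3506, 59.9417) (0, 77.4524) (0, 36.687) (22.5381, 48.1452) (29.2024, 59.5804)]  |A|=692.5065
10. canonical 5-gon: [(29.3506, 59.9417) (0, 77.4524) (0, 36.687) (22.5381, 48.1452) (29.2024, 59.5804)]
11. shoelace: 692.5065

Area of P6's cell: 692.5065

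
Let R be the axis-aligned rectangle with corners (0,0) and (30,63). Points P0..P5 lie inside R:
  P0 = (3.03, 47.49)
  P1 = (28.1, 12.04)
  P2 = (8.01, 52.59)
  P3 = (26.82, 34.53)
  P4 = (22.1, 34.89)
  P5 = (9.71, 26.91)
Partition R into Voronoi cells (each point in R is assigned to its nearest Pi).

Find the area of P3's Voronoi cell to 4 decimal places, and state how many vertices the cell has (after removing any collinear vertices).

Area of P3's cell: 163.3241 (4 vertices)

1. box [0,30]×[0,63]: [(0, 0) (30, 0) (30, 63) (0, 63)]
2. ⊥bis P3·P0 via (14.925,41.01): [(0, 13.613) (0, 0) (30, 0) (30, 63) (26.9044, 63)]  |A|=1225.6351
3. ⊥bis P3·P1 via (27.46,23.285): [(4.559, 21.9816) (30, 23.4296) (30, 63) (26.9044, 63)]  |A|=566.8443
4. ⊥bis P3·P2 via (17.415,43.56): [(14.8703, 40.9097) (4.559, 21.9816) (30, 23.4296) (30, 56.6676)]  |A|=484.7498
5. ⊥bis P3·P4 via (24.46,34.71): [(25.8012, 52.2945) (23.5717, 23.0637) (30, 23.4296) (30, 56.6676)]  |A|=163.3241
6. ⊥bis P3·P5 via (18.265,30.72): [(25.8012, 52.2945) (23.5717, 23.0637) (30, 23.4296) (30, 56.6676)]  |A|=163.3241
7. canonical 4-gon: [(25.8012, 52.2945) (23.5717, 23.0637) (30, 23.4296) (30, 56.6676)]
8. shoelace: 163.3241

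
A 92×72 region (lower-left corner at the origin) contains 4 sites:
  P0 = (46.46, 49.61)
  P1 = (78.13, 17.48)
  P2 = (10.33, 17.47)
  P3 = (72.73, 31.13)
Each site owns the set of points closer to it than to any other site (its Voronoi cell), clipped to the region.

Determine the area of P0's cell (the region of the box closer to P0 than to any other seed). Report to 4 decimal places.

1. box [0,92]×[0,72]: [(0, 0) (92, 0) (92, 72) (0, 72)]
2. ⊥bis P0·P1 via (62.295,33.545): [(0, 0) (28.2628, 0) (92, 62.8247) (92, 72) (0, 72)]  |A|=4621.8631
3. ⊥bis P0·P2 via (28.395,33.54): [(0, 65.4601) (44.2303, 15.7389) (92, 62.8247) (92, 72) (0, 72)]  |A|=2951.7929
4. ⊥bis P0·P3 via (59.595,40.37): [(0, 65.4601) (43.1345, 16.9707) (81.8456, 72) (0, 72)]  |A|=2392.999
5. canonical 4-gon: [(0, 65.4601) (43.1345, 16.9707) (81.8456, 72) (0, 72)]
6. shoelace: 2392.999

Area of P0's cell: 2392.9990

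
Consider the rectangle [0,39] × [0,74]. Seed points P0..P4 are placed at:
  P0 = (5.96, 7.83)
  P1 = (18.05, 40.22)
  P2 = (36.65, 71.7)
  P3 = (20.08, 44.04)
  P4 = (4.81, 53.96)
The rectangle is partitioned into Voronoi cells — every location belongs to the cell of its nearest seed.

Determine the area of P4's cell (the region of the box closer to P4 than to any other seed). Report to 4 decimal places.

1. box [0,39]×[0,74]: [(0, 0) (39, 0) (39, 74) (0, 74)]
2. ⊥bis P4·P0 via (5.385,30.895): [(0, 30.7608) (39, 31.733) (39, 74) (0, 74)]  |A|=1667.3717
3. ⊥bis P4·P1 via (11.43,47.09): [(0, 36.0759) (39, 73.6567) (39, 74) (0, 74)]  |A|=746.2131
4. ⊥bis P4·P2 via (20.73,62.83): [(0, 36.0759) (23.1874, 58.4195) (14.5065, 74) (0, 74)]  |A|=552.6887
5. ⊥bis P4·P3 via (12.445,49): [(0, 36.0759) (10.8262, 46.5082) (21.053, 62.2504) (14.5065, 74) (0, 74)]  |A|=516.3001
6. canonical 5-gon: [(0, 36.0759) (10.8262, 46.5082) (21.053, 62.2504) (14.5065, 74) (0, 74)]
7. shoelace: 516.3001

Area of P4's cell: 516.3001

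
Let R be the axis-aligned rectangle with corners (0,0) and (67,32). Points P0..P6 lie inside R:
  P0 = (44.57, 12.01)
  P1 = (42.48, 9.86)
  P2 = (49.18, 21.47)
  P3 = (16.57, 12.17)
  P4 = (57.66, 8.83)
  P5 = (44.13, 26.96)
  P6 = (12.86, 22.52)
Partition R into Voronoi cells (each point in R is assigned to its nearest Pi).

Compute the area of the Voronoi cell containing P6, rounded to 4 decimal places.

1. box [0,67]×[0,32]: [(0, 0) (67, 0) (67, 32) (0, 32)]
2. ⊥bis P6·P0 via (28.715,17.265): [(0, 0) (22.9927, 0) (33.5988, 32) (0, 32)]  |A|=905.4633
3. ⊥bis P6·P1 via (27.67,16.19): [(0, 0) (20.7502, 0) (30.7371, 23.366) (33.5988, 32) (0, 32)]  |A|=879.2641
4. ⊥bis P6·P2 via (31.02,21.995): [(0, 0) (20.7502, 0) (30.7371, 23.366) (31.0905, 24.432) (31.3092, 32) (0, 32)]  |A|=870.6006
5. ⊥bis P6·P3 via (14.715,17.345): [(0, 12.0703) (30.5969, 23.0379) (30.7371, 23.366) (31.0905, 24.432) (31.3092, 32) (0, 32)]  |A|=446.9224
6. ⊥bis P6·P4 via (35.26,15.675): [(0, 12.0703) (30.5969, 23.0379) (30.7371, 23.366) (31.0905, 24.432) (31.3092, 32) (0, 32)]  |A|=446.9224
7. ⊥bis P6·P5 via (28.495,24.74): [(0, 12.0703) (28.8268, 22.4034) (27.4642, 32) (0, 32)]  |A|=419.0347
8. canonical 4-gon: [(0, 12.0703) (28.8268, 22.4034) (27.4642, 32) (0, 32)]
9. shoelace: 419.0347

Area of P6's cell: 419.0347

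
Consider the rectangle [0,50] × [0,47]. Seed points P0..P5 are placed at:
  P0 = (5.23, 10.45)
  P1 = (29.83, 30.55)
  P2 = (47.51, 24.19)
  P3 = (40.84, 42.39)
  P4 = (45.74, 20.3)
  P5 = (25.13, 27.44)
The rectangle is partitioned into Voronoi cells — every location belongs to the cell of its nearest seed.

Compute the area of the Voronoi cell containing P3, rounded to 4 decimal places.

1. box [0,50]×[0,47]: [(0, 0) (50, 0) (50, 47) (0, 47)]
2. ⊥bis P3·P0 via (23.035,26.42): [(46.7321, 0) (50, 0) (50, 47) (4.576, 47)]  |A|=1144.2591
3. ⊥bis P3·P1 via (35.335,36.47): [(50, 22.833) (50, 47) (24.0112, 47)]  |A|=314.0354
4. ⊥bis P3·P2 via (44.175,33.29): [(40.287, 31.8651) (50, 35.4248) (50, 47) (24.0112, 47)]  |A|=252.8838
5. ⊥bis P3·P4 via (43.29,31.345): [(40.287, 31.8651) (50, 35.4248) (50, 47) (24.0112, 47)]  |A|=252.8838
6. ⊥bis P3·P5 via (32.985,34.915): [(40.287, 31.8651) (50, 35.4248) (50, 47) (24.0112, 47)]  |A|=252.8838
7. canonical 4-gon: [(40.287, 31.8651) (50, 35.4248) (50, 47) (24.0112, 47)]
8. shoelace: 252.8838

Area of P3's cell: 252.8838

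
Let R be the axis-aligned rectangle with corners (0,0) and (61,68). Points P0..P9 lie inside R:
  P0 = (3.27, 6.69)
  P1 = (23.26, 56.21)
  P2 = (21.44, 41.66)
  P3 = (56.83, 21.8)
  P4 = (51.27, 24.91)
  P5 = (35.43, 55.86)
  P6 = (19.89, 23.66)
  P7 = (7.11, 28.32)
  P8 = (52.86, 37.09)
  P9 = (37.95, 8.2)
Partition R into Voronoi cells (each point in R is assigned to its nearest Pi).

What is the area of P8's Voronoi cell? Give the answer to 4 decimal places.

1. box [0,61]×[0,68]: [(0, 0) (61, 0) (61, 68) (0, 68)]
2. ⊥bis P8·P0 via (28.065,21.89): [(0, 67.671) (41.4842, 0) (61, 0) (61, 68) (0, 68)]  |A|=2744.3622
3. ⊥bis P8·P1 via (38.06,46.65): [(25.1441, 26.6547) (41.4842, 0) (61, 0) (61, 68) (51.8509, 68)]  |A|=1668.3298
4. ⊥bis P8·P2 via (37.15,39.375): [(38.2512, 46.946) (33.3523, 13.265) (41.4842, 0) (61, 0) (61, 68) (51.8509, 68)]  |A|=1497.3024
5. ⊥bis P8·P3 via (54.845,29.445): [(38.2512, 46.946) (34.9545, 24.2805) (61, 31.0431) (61, 68) (51.8509, 68)]  |A|=800.6942
6. ⊥bis P8·P4 via (52.065,31): [(38.2512, 46.946) (36.2325, 33.0668) (57.9002, 30.2383) (61, 31.0431) (61, 68) (51.8509, 68)]  |A|=703.6974
7. ⊥bis P8·P5 via (44.145,46.475): [(37.2516, 40.0738) (36.2325, 33.0668) (57.9002, 30.2383) (61, 31.0431) (61, 62.1267)]  |A|=469.9995
8. ⊥bis P8·P6 via (36.375,30.375): [(37.2516, 40.0738) (36.2325, 33.0668) (57.9002, 30.2383) (61, 31.0431) (61, 62.1267)]  |A|=469.9995
9. ⊥bis P8·P7 via (29.985,32.705): [(37.2516, 40.0738) (36.2325, 33.0668) (57.9002, 30.2383) (61, 31.0431) (61, 62.1267)]  |A|=469.9995
10. ⊥bis P8·P9 via (45.405,22.645): [(37.2516, 40.0738) (36.2325, 33.0668) (57.9002, 30.2383) (61, 31.0431) (61, 62.1267)]  |A|=469.9995
11. canonical 5-gon: [(37.2516, 40.0738) (36.2325, 33.0668) (57.9002, 30.2383) (61, 31.0431) (61, 62.1267)]
12. shoelace: 469.9995

Area of P8's cell: 469.9995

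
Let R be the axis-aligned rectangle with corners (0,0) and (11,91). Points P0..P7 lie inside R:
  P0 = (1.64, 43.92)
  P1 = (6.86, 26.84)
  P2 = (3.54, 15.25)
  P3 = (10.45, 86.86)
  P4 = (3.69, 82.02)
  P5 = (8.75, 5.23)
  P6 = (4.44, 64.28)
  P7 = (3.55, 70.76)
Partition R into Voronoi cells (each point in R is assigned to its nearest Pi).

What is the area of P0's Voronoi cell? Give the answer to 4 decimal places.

1. box [0,11]×[0,91]: [(0, 0) (11, 0) (11, 91) (0, 91)]
2. ⊥bis P0·P1 via (4.25,35.38): [(0, 34.0811) (11, 37.4429) (11, 91) (0, 91)]  |A|=607.6177
3. ⊥bis P0·P2 via (2.59,29.585): [(0, 34.0811) (11, 37.4429) (11, 91) (0, 91)]  |A|=607.6177
4. ⊥bis P0·P3 via (6.045,65.39): [(0, 66.6303) (0, 34.0811) (11, 37.4429) (11, 64.3734)]  |A|=327.1377
5. ⊥bis P0·P4 via (2.665,62.97): [(0, 63.1134) (0, 34.0811) (11, 37.4429) (11, 62.5215)]  |A|=297.6098
6. ⊥bis P0·P5 via (5.195,24.575): [(0, 63.1134) (0, 34.0811) (11, 37.4429) (11, 62.5215)]  |A|=297.6098
7. ⊥bis P0·P6 via (3.04,54.1): [(0, 54.5181) (0, 34.0811) (11, 37.4429) (11, 53.0053)]  |A|=197.9963
8. ⊥bis P0·P7 via (2.595,57.34): [(0, 54.5181) (0, 34.0811) (11, 37.4429) (11, 53.0053)]  |A|=197.9963
9. canonical 4-gon: [(0, 54.5181) (0, 34.0811) (11, 37.4429) (11, 53.0053)]
10. shoelace: 197.9963

Area of P0's cell: 197.9963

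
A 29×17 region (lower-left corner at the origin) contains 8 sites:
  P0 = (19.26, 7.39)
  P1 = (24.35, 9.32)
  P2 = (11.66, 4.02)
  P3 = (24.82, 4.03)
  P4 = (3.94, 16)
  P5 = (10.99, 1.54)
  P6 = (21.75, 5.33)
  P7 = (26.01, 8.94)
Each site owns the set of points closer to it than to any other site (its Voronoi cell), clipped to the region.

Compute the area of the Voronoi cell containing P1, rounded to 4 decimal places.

Area of P1's cell: 53.7759

1. box [0,29]×[0,17]: [(0, 0) (29, 0) (29, 17) (0, 17)]
2. ⊥bis P1·P0 via (21.805,8.355): [(24.973, 0) (29, 0) (29, 17) (18.527, 17)]  |A|=123.2497
3. ⊥bis P1·P2 via (18.005,6.67): [(24.973, 0) (29, 0) (29, 17) (18.527, 17)]  |A|=123.2497
4. ⊥bis P1·P3 via (24.585,6.675): [(22.5119, 6.4908) (29, 7.0673) (29, 17) (18.527, 17)]  |A|=87.2537
5. ⊥bis P1·P4 via (14.145,12.66): [(22.5119, 6.4908) (29, 7.0673) (29, 17) (18.527, 17)]  |A|=87.2537
6. ⊥bis P1·P5 via (17.67,5.43): [(22.5119, 6.4908) (29, 7.0673) (29, 17) (18.527, 17)]  |A|=87.2537
7. ⊥bis P1·P6 via (23.05,7.325): [(21.9151, 8.0645) (24.112, 6.633) (29, 7.0673) (29, 17) (18.527, 17)]  |A|=85.9523
8. ⊥bis P1·P7 via (25.18,9.13): [(21.9151, 8.0645) (24.112, 6.633) (24.6187, 6.678) (26.9816, 17) (18.527, 17)]  |A|=53.7759
9. canonical 5-gon: [(21.9151, 8.0645) (24.112, 6.633) (24.6187, 6.678) (26.9816, 17) (18.527, 17)]
10. shoelace: 53.7759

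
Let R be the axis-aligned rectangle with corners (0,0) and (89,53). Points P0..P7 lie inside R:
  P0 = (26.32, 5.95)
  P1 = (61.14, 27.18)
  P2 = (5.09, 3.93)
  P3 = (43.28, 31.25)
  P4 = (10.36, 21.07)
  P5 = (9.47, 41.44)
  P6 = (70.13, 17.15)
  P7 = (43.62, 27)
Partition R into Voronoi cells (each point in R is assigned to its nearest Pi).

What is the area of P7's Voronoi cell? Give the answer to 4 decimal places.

1. box [0,89]×[0,53]: [(0, 0) (89, 0) (89, 53) (0, 53)]
2. ⊥bis P7·P0 via (34.97,16.475): [(0, 45.2152) (55.0162, 0) (89, 0) (89, 53) (0, 53)]  |A|=3473.2167
3. ⊥bis P7·P1 via (52.38,27.09): [(0, 45.2152) (52.6382, 1.9543) (52.1138, 53) (0, 53)]  |A|=1534.9819
4. ⊥bis P7·P2 via (24.355,15.465): [(12.8801, 34.6297) (52.6382, 1.9543) (52.1138, 53) (1.8808, 53)]  |A|=1467.5724
5. ⊥bis P7·P3 via (43.45,29.125): [(21.6955, 27.3846) (52.6382, 1.9543) (52.3518, 29.8371)]  |A|=427.7426
6. ⊥bis P7·P4 via (26.99,24.035): [(26.3267, 27.7551) (27.1992, 22.8614) (52.6382, 1.9543) (52.3518, 29.8371)]  |A|=416.2491
7. ⊥bis P7·P5 via (26.545,34.22): [(26.3267, 27.7551) (27.1992, 22.8614) (52.6382, 1.9543) (52.3518, 29.8371)]  |A|=416.2491
8. ⊥bis P7·P6 via (56.875,22.075): [(26.3267, 27.7551) (27.1992, 22.8614) (50.1568, 3.9937) (52.5511, 10.4377) (52.3518, 29.8371)]  |A|=405.8122
9. canonical 5-gon: [(26.3267, 27.7551) (27.1992, 22.8614) (50.1568, 3.9937) (52.5511, 10.4377) (52.3518, 29.8371)]
10. shoelace: 405.8122

Area of P7's cell: 405.8122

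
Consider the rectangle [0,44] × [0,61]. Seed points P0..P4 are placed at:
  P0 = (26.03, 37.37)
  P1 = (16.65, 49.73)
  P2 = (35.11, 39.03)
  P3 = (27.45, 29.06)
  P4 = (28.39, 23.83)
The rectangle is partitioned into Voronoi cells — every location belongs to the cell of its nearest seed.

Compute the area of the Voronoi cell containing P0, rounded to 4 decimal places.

Area of P0's cell: 226.1318

1. box [0,44]×[0,61]: [(0, 0) (44, 0) (44, 61) (0, 61)]
2. ⊥bis P0·P1 via (21.34,43.55): [(0, 27.3551) (0, 0) (44, 0) (44, 60.7467)]  |A|=1938.2384
3. ⊥bis P0·P2 via (30.57,38.2): [(28.5865, 49.0494) (0, 27.3551) (0, 0) (37.5537, 0)]  |A|=1311.9862
4. ⊥bis P0·P3 via (26.74,33.215): [(31.3377, 34.0007) (28.5865, 49.0494) (2.1949, 29.0208)]  |A|=226.1318
5. ⊥bis P0·P4 via (27.21,30.6): [(31.3377, 34.0007) (28.5865, 49.0494) (2.1949, 29.0208)]  |A|=226.1318
6. canonical 3-gon: [(31.3377, 34.0007) (28.5865, 49.0494) (2.1949, 29.0208)]
7. shoelace: 226.1318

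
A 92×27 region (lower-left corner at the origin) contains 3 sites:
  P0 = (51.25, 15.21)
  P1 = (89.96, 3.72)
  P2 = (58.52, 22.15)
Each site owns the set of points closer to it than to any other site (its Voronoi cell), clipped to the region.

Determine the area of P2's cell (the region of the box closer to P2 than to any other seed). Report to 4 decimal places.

1. box [0,92]×[0,27]: [(0, 0) (92, 0) (92, 27) (0, 27)]
2. ⊥bis P2·P0 via (54.885,18.68): [(72.7171, 0) (92, 0) (92, 27) (46.9427, 27)]  |A|=868.5935
3. ⊥bis P2·P1 via (74.24,12.935): [(68.9629, 3.9327) (82.4848, 27) (46.9427, 27)]  |A|=409.9311
4. canonical 3-gon: [(68.9629, 3.9327) (82.4848, 27) (46.9427, 27)]
5. shoelace: 409.9311

Area of P2's cell: 409.9311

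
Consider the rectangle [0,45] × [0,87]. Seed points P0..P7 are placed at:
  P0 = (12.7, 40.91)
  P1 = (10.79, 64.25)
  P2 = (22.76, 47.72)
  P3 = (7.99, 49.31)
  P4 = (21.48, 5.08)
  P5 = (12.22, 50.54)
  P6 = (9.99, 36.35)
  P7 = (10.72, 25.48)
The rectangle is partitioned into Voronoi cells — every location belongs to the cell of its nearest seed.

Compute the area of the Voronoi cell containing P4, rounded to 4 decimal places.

1. box [0,45]×[0,87]: [(0, 0) (45, 0) (45, 87) (0, 87)]
2. ⊥bis P4·P0 via (17.09,22.995): [(0, 18.8072) (0, 0) (45, 0) (45, 29.8342)]  |A|=1094.4315
3. ⊥bis P4·P1 via (16.135,34.665): [(0, 18.8072) (0, 0) (45, 0) (45, 29.8342)]  |A|=1094.4315
4. ⊥bis P4·P2 via (22.12,26.4): [(30.0178, 26.1629) (0, 18.8072) (0, 0) (45, 0) (45, 25.7132)]  |A|=1063.5602
5. ⊥bis P4·P3 via (14.735,27.195): [(30.0178, 26.1629) (0, 18.8072) (0, 0) (45, 0) (45, 25.7132)]  |A|=1063.5602
6. ⊥bis P4·P5 via (16.85,27.81): [(30.0178, 26.1629) (0, 18.8072) (0, 0) (45, 0) (45, 25.7132)]  |A|=1063.5602
7. ⊥bis P4·P6 via (15.735,20.715): [(30.5204, 26.1478) (0, 14.9333) (0, 0) (45, 0) (45, 25.7132)]  |A|=1002.3687
8. ⊥bis P4·P7 via (16.1,15.28): [(36.3714, 25.9722) (0, 6.788) (0, 0) (45, 0) (45, 25.7132)]  |A|=818.7535
9. canonical 5-gon: [(36.3714, 25.9722) (0, 6.788) (0, 0) (45, 0) (45, 25.7132)]
10. shoelace: 818.7535

Area of P4's cell: 818.7535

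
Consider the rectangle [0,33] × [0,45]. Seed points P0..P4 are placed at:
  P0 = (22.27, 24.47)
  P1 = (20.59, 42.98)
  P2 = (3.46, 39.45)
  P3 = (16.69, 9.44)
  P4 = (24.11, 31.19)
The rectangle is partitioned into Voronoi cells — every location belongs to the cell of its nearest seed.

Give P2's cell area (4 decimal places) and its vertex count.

Area of P2's cell: 255.1940 (6 vertices)

1. box [0,33]×[0,45]: [(0, 0) (33, 0) (33, 45) (0, 45)]
2. ⊥bis P2·P0 via (12.865,31.96): [(0, 15.8058) (23.2499, 45) (0, 45)]  |A|=339.3811
3. ⊥bis P2·P1 via (12.025,41.215): [(0, 15.8058) (13.7128, 33.0246) (11.245, 45) (0, 45)]  |A|=267.4996
4. ⊥bis P2·P3 via (10.075,24.445): [(0, 20.0034) (5.1516, 22.2745) (13.7128, 33.0246) (11.245, 45) (0, 45)]  |A|=256.6872
5. ⊥bis P2·P4 via (13.785,35.32): [(0, 20.0034) (5.1516, 22.2745) (12.0131, 30.8903) (13.4252, 34.4204) (11.245, 45) (0, 45)]  |A|=255.194
6. canonical 6-gon: [(0, 20.0034) (5.1516, 22.2745) (12.0131, 30.8903) (13.4252, 34.4204) (11.245, 45) (0, 45)]
7. shoelace: 255.194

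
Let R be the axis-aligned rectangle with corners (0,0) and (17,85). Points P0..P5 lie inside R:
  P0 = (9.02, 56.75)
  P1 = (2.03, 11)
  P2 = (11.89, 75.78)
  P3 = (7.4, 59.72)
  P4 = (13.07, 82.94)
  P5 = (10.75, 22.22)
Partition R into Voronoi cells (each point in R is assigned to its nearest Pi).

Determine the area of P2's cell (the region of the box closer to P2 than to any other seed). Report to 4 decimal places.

Area of P2's cell: 203.0787

1. box [0,17]×[0,85]: [(0, 0) (17, 0) (17, 85) (0, 85)]
2. ⊥bis P2·P0 via (10.455,66.265): [(0, 67.8418) (17, 65.2779) (17, 85) (0, 85)]  |A|=313.4827
3. ⊥bis P2·P1 via (6.96,43.39): [(0, 67.8418) (17, 65.2779) (17, 85) (0, 85)]  |A|=313.4827
4. ⊥bis P2·P3 via (9.645,67.75): [(0, 70.4465) (17, 65.6937) (17, 85) (0, 85)]  |A|=287.808
5. ⊥bis P2·P4 via (12.48,79.36): [(0, 81.4168) (0, 70.4465) (17, 65.6937) (17, 78.6151)]  |A|=203.0787
6. ⊥bis P2·P5 via (11.32,49): [(0, 81.4168) (0, 70.4465) (17, 65.6937) (17, 78.6151)]  |A|=203.0787
7. canonical 4-gon: [(0, 81.4168) (0, 70.4465) (17, 65.6937) (17, 78.6151)]
8. shoelace: 203.0787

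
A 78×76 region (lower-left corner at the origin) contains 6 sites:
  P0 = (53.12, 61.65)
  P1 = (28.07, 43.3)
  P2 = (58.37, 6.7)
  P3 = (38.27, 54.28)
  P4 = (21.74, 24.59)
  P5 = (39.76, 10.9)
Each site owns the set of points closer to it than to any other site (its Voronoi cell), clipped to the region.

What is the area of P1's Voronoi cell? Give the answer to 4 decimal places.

1. box [0,78]×[0,76]: [(0, 0) (78, 0) (78, 76) (0, 76)]
2. ⊥bis P1·P0 via (40.595,52.475): [(0, 0) (78, 0) (78, 1.4126) (23.3621, 76) (0, 76)]  |A|=3890.3508
3. ⊥bis P1·P2 via (43.22,25): [(0, 0) (13.022, 0) (54.1145, 34.0192) (23.3621, 76) (0, 76)]  |A|=2768.2299
4. ⊥bis P1·P3 via (33.17,48.79): [(0, 0) (13.022, 0) (51.4473, 31.8111) (3.8792, 76) (0, 76)]  |A|=2247.8279
5. ⊥bis P1·P4 via (24.905,33.945): [(0, 42.3709) (45.5769, 26.9512) (51.4473, 31.8111) (3.8792, 76) (0, 76)]  |A|=1106.7807
6. ⊥bis P1·P5 via (33.915,27.1): [(0, 42.3709) (39.3457, 29.0594) (50.1954, 32.974) (3.8792, 76) (0, 76)]  |A|=1076.6924
7. canonical 5-gon: [(0, 42.3709) (39.3457, 29.0594) (50.1954, 32.974) (3.8792, 76) (0, 76)]
8. shoelace: 1076.6924

Area of P1's cell: 1076.6924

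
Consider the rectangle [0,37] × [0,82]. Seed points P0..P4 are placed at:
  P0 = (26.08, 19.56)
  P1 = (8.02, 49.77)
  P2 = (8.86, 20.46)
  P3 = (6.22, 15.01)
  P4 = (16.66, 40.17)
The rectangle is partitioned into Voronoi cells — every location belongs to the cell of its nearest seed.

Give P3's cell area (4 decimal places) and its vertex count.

Area of P3's cell: 314.6759 (4 vertices)

1. box [0,37]×[0,82]: [(0, 0) (37, 0) (37, 82) (0, 82)]
2. ⊥bis P3·P0 via (16.15,17.285): [(0, 0) (20.1101, 0) (1.3236, 82) (0, 82)]  |A|=878.778
3. ⊥bis P3·P1 via (7.12,32.39): [(0, 32.7587) (0, 0) (20.1101, 0) (12.7563, 32.0981)]  |A|=531.6868
4. ⊥bis P3·P2 via (7.54,17.735): [(0, 21.3874) (0, 0) (20.1101, 0) (17.1088, 13.0998)]  |A|=314.6759
5. ⊥bis P3·P4 via (11.44,27.59): [(0, 21.3874) (0, 0) (20.1101, 0) (17.1088, 13.0998)]  |A|=314.6759
6. canonical 4-gon: [(0, 21.3874) (0, 0) (20.1101, 0) (17.1088, 13.0998)]
7. shoelace: 314.6759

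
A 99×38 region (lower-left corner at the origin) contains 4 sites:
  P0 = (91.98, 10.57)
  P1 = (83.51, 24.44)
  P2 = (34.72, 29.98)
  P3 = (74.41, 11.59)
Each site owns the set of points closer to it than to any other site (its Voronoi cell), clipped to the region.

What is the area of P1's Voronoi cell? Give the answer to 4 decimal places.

Area of P1's cell: 634.3072

1. box [0,99]×[0,38]: [(0, 0) (99, 0) (99, 38) (0, 38)]
2. ⊥bis P1·P0 via (87.745,17.505): [(0, 0) (59.0798, 0) (99, 24.3781) (99, 38) (0, 38)]  |A|=3275.4106
3. ⊥bis P1·P2 via (59.115,27.21): [(56.0254, 0) (59.0798, 0) (99, 24.3781) (99, 38) (60.3402, 38)]  |A|=1064.4653
4. ⊥bis P1·P3 via (78.96,18.015): [(59.6256, 31.707) (83.4145, 14.8605) (99, 24.3781) (99, 38) (60.3402, 38)]  |A|=634.3072
5. canonical 5-gon: [(59.6256, 31.707) (83.4145, 14.8605) (99, 24.3781) (99, 38) (60.3402, 38)]
6. shoelace: 634.3072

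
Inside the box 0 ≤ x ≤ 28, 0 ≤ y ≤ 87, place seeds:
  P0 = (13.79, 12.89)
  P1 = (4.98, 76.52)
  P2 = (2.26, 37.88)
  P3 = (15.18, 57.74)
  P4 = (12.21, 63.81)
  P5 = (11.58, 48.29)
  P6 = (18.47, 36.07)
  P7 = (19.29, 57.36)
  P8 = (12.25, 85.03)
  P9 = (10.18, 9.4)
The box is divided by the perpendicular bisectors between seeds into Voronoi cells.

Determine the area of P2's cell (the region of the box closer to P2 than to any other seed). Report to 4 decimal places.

Area of P2's cell: 206.9982

1. box [0,28]×[0,87]: [(0, 0) (28, 0) (28, 87) (0, 87)]
2. ⊥bis P2·P0 via (8.025,25.385): [(0, 21.6824) (28, 34.6012) (28, 87) (0, 87)]  |A|=1648.0304
3. ⊥bis P2·P1 via (3.62,57.2): [(0, 57.4548) (0, 21.6824) (28, 34.6012) (28, 55.4838)]  |A|=793.1712
4. ⊥bis P2·P3 via (8.72,47.81): [(0, 53.4828) (0, 21.6824) (28, 34.6012) (28, 35.2673)]  |A|=454.5325
5. ⊥bis P2·P4 via (7.235,50.845): [(0, 53.4828) (0, 21.6824) (28, 34.6012) (28, 35.2673)]  |A|=454.5325
6. ⊥bis P2·P5 via (6.92,43.085): [(0, 49.2804) (0, 21.6824) (20.3424, 31.068)]  |A|=280.7048
7. ⊥bis P2·P6 via (10.365,36.975): [(10.6721, 39.7257) (0, 49.2804) (0, 21.6824) (9.1277, 25.8938)]  |A|=207.1398
8. ⊥bis P2·P7 via (10.775,47.62): [(10.6721, 39.7257) (0, 49.2804) (0, 21.6824) (9.1277, 25.8938)]  |A|=207.1398
9. ⊥bis P2·P8 via (7.255,61.455): [(10.6721, 39.7257) (0, 49.2804) (0, 21.6824) (9.1277, 25.8938)]  |A|=207.1398
10. ⊥bis P2·P9 via (6.22,23.64): [(10.6721, 39.7257) (0, 49.2804) (0, 21.9103) (1.2433, 22.256) (9.1277, 25.8938)]  |A|=206.9982
11. canonical 5-gon: [(10.6721, 39.7257) (0, 49.2804) (0, 21.9103) (1.2433, 22.256) (9.1277, 25.8938)]
12. shoelace: 206.9982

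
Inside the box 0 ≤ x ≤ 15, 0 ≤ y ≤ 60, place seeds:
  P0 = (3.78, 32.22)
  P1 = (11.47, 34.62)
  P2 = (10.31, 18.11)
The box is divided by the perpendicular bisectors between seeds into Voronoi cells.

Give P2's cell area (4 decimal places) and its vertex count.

Area of P2's cell: 373.4350 (5 vertices)

1. box [0,15]×[0,60]: [(0, 0) (15, 0) (15, 60) (0, 60)]
2. ⊥bis P2·P0 via (7.045,25.165): [(0, 21.9046) (0, 0) (15, 0) (15, 28.8465)]  |A|=380.6336
3. ⊥bis P2·P1 via (10.89,26.365): [(9.803, 26.4414) (0, 21.9046) (0, 0) (15, 0) (15, 26.0762)]  |A|=373.435
4. canonical 5-gon: [(9.803, 26.4414) (0, 21.9046) (0, 0) (15, 0) (15, 26.0762)]
5. shoelace: 373.435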